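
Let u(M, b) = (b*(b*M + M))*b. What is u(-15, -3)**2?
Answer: 72900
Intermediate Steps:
u(M, b) = b**2*(M + M*b) (u(M, b) = (b*(M*b + M))*b = (b*(M + M*b))*b = b**2*(M + M*b))
u(-15, -3)**2 = (-15*(-3)**2*(1 - 3))**2 = (-15*9*(-2))**2 = 270**2 = 72900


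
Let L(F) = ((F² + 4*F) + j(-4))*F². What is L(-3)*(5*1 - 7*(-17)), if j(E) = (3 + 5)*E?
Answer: -39060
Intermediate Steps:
j(E) = 8*E
L(F) = F²*(-32 + F² + 4*F) (L(F) = ((F² + 4*F) + 8*(-4))*F² = ((F² + 4*F) - 32)*F² = (-32 + F² + 4*F)*F² = F²*(-32 + F² + 4*F))
L(-3)*(5*1 - 7*(-17)) = ((-3)²*(-32 + (-3)² + 4*(-3)))*(5*1 - 7*(-17)) = (9*(-32 + 9 - 12))*(5 + 119) = (9*(-35))*124 = -315*124 = -39060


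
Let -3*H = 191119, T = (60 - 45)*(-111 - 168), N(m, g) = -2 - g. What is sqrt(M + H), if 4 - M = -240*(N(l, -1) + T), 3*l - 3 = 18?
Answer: I*sqrt(9615081)/3 ≈ 1033.6*I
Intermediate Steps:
l = 7 (l = 1 + (1/3)*18 = 1 + 6 = 7)
T = -4185 (T = 15*(-279) = -4185)
H = -191119/3 (H = -1/3*191119 = -191119/3 ≈ -63706.)
M = -1004636 (M = 4 - (-240)*((-2 - 1*(-1)) - 4185) = 4 - (-240)*((-2 + 1) - 4185) = 4 - (-240)*(-1 - 4185) = 4 - (-240)*(-4186) = 4 - 1*1004640 = 4 - 1004640 = -1004636)
sqrt(M + H) = sqrt(-1004636 - 191119/3) = sqrt(-3205027/3) = I*sqrt(9615081)/3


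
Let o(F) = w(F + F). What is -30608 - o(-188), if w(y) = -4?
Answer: -30604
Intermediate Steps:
o(F) = -4
-30608 - o(-188) = -30608 - 1*(-4) = -30608 + 4 = -30604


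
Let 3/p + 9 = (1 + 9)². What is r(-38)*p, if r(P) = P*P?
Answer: 4332/91 ≈ 47.604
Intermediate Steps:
r(P) = P²
p = 3/91 (p = 3/(-9 + (1 + 9)²) = 3/(-9 + 10²) = 3/(-9 + 100) = 3/91 ≈ 0.032967)
r(-38)*p = (-38)²*(3/91) = 1444*(3/91) = 4332/91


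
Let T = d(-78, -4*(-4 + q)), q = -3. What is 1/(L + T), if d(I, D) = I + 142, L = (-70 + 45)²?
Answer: 1/689 ≈ 0.0014514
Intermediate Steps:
L = 625 (L = (-25)² = 625)
d(I, D) = 142 + I
T = 64 (T = 142 - 78 = 64)
1/(L + T) = 1/(625 + 64) = 1/689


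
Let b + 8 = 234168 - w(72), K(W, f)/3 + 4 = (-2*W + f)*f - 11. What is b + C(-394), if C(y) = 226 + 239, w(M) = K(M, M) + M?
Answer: 250150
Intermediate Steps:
K(W, f) = -45 + 3*f*(f - 2*W) (K(W, f) = -12 + 3*((-2*W + f)*f - 11) = -12 + 3*((f - 2*W)*f - 11) = -12 + 3*(f*(f - 2*W) - 11) = -12 + 3*(-11 + f*(f - 2*W)) = -12 + (-33 + 3*f*(f - 2*W)) = -45 + 3*f*(f - 2*W))
w(M) = -45 + M - 3*M**2 (w(M) = (-45 + 3*M**2 - 6*M*M) + M = (-45 + 3*M**2 - 6*M**2) + M = (-45 - 3*M**2) + M = -45 + M - 3*M**2)
b = 249685 (b = -8 + (234168 - (-45 + 72 - 3*72**2)) = -8 + (234168 - (-45 + 72 - 3*5184)) = -8 + (234168 - (-45 + 72 - 15552)) = -8 + (234168 - 1*(-15525)) = -8 + (234168 + 15525) = -8 + 249693 = 249685)
C(y) = 465
b + C(-394) = 249685 + 465 = 250150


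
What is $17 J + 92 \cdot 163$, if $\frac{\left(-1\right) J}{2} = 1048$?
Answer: $-20636$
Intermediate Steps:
$J = -2096$ ($J = \left(-2\right) 1048 = -2096$)
$17 J + 92 \cdot 163 = 17 \left(-2096\right) + 92 \cdot 163 = -35632 + 14996 = -20636$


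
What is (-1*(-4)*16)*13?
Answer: 832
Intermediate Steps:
(-1*(-4)*16)*13 = (4*16)*13 = 64*13 = 832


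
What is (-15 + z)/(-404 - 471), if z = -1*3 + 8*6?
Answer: -6/175 ≈ -0.034286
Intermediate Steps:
z = 45 (z = -3 + 48 = 45)
(-15 + z)/(-404 - 471) = (-15 + 45)/(-404 - 471) = 30/(-875) = 30*(-1/875) = -6/175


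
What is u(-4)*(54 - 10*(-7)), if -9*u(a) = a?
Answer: 496/9 ≈ 55.111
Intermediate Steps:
u(a) = -a/9
u(-4)*(54 - 10*(-7)) = (-1/9*(-4))*(54 - 10*(-7)) = 4*(54 + 70)/9 = (4/9)*124 = 496/9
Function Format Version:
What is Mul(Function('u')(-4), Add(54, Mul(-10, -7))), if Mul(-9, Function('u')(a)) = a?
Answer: Rational(496, 9) ≈ 55.111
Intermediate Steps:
Function('u')(a) = Mul(Rational(-1, 9), a)
Mul(Function('u')(-4), Add(54, Mul(-10, -7))) = Mul(Mul(Rational(-1, 9), -4), Add(54, Mul(-10, -7))) = Mul(Rational(4, 9), Add(54, 70)) = Mul(Rational(4, 9), 124) = Rational(496, 9)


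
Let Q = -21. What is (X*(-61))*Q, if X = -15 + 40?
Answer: 32025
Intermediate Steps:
X = 25
(X*(-61))*Q = (25*(-61))*(-21) = -1525*(-21) = 32025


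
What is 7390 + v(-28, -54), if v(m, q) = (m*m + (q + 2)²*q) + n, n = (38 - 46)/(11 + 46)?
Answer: -7857002/57 ≈ -1.3784e+5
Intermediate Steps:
n = -8/57 ≈ -0.14035
v(m, q) = -8/57 + m² + q*(2 + q)² (v(m, q) = (m*m + (q + 2)²*q) - 8/57 = (m² + (2 + q)²*q) - 8/57 = (m² + q*(2 + q)²) - 8/57 = -8/57 + m² + q*(2 + q)²)
7390 + v(-28, -54) = 7390 + (-8/57 + (-28)² - 54*(2 - 54)²) = 7390 + (-8/57 + 784 - 54*(-52)²) = 7390 + (-8/57 + 784 - 54*2704) = 7390 + (-8/57 + 784 - 146016) = 7390 - 8278232/57 = -7857002/57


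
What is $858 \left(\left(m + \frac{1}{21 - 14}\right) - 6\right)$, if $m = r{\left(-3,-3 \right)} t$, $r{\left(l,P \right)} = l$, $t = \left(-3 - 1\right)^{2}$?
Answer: $- \frac{323466}{7} \approx -46209.0$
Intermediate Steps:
$t = 16$ ($t = \left(-4\right)^{2} = 16$)
$m = -48$ ($m = \left(-3\right) 16 = -48$)
$858 \left(\left(m + \frac{1}{21 - 14}\right) - 6\right) = 858 \left(\left(-48 + \frac{1}{21 - 14}\right) - 6\right) = 858 \left(\left(-48 + \frac{1}{7}\right) - 6\right) = 858 \left(- \frac{335}{7} - 6\right) = 858 \left(- \frac{377}{7}\right) = - \frac{323466}{7}$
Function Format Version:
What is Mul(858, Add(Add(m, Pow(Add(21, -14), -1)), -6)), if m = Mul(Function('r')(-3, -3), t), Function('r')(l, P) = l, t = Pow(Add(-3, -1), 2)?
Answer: Rational(-323466, 7) ≈ -46209.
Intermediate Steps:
t = 16 (t = Pow(-4, 2) = 16)
m = -48 (m = Mul(-3, 16) = -48)
Mul(858, Add(Add(m, Pow(Add(21, -14), -1)), -6)) = Mul(858, Add(Add(-48, Pow(Add(21, -14), -1)), -6)) = Mul(858, Add(Add(-48, Pow(7, -1)), -6)) = Mul(858, Add(Add(-48, Rational(1, 7)), -6)) = Mul(858, Add(Rational(-335, 7), -6)) = Mul(858, Rational(-377, 7)) = Rational(-323466, 7)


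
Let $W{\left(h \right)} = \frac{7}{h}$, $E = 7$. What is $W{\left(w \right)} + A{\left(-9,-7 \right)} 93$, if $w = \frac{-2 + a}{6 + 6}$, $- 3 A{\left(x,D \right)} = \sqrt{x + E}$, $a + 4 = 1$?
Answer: $- \frac{84}{5} - 31 i \sqrt{2} \approx -16.8 - 43.841 i$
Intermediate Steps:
$a = -3$ ($a = -4 + 1 = -3$)
$A{\left(x,D \right)} = - \frac{\sqrt{7 + x}}{3}$ ($A{\left(x,D \right)} = - \frac{\sqrt{x + 7}}{3} = - \frac{\sqrt{7 + x}}{3}$)
$w = - \frac{5}{12}$ ($w = \frac{-2 - 3}{6 + 6} = - \frac{5}{12} \approx -0.41667$)
$W{\left(w \right)} + A{\left(-9,-7 \right)} 93 = \frac{7}{- \frac{5}{12}} + - \frac{\sqrt{7 - 9}}{3} \cdot 93 = 7 \left(- \frac{12}{5}\right) + - \frac{\sqrt{-2}}{3} \cdot 93 = - \frac{84}{5} + - \frac{i \sqrt{2}}{3} \cdot 93 = - \frac{84}{5} - 31 i \sqrt{2}$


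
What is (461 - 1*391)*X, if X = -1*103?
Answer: -7210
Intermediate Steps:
X = -103
(461 - 1*391)*X = (461 - 1*391)*(-103) = (461 - 391)*(-103) = 70*(-103) = -7210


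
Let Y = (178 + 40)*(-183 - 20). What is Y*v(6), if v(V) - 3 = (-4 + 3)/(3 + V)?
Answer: -1150604/9 ≈ -1.2784e+5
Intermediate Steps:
v(V) = 3 - 1/(3 + V) (v(V) = 3 + (-4 + 3)/(3 + V) = 3 - 1/(3 + V))
Y = -44254 (Y = 218*(-203) = -44254)
Y*v(6) = -44254*(8 + 3*6)/(3 + 6) = -44254*(8 + 18)/9 = -44254*26/9 = -1150604/9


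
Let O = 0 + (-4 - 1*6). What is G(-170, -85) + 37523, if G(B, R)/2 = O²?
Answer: 37723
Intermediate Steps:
O = -10 (O = 0 + (-4 - 6) = 0 - 10 = -10)
G(B, R) = 200 (G(B, R) = 2*(-10)² = 2*100 = 200)
G(-170, -85) + 37523 = 200 + 37523 = 37723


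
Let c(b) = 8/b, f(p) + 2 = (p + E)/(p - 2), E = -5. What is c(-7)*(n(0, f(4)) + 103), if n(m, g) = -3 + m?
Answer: -800/7 ≈ -114.29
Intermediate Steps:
f(p) = -2 + (-5 + p)/(-2 + p) (f(p) = -2 + (p - 5)/(p - 2) = -2 + (-5 + p)/(-2 + p))
c(-7)*(n(0, f(4)) + 103) = (8/(-7))*((-3 + 0) + 103) = (8*(-1/7))*(-3 + 103) = -8/7*100 = -800/7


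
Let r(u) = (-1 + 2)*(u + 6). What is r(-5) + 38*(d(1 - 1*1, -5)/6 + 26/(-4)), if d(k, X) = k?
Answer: -246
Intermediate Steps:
r(u) = 6 + u (r(u) = 1*(6 + u) = 6 + u)
r(-5) + 38*(d(1 - 1*1, -5)/6 + 26/(-4)) = (6 - 5) + 38*((1 - 1*1)/6 + 26/(-4)) = 1 + 38*((1 - 1)*(⅙) + 26*(-¼)) = 1 + 38*(0*(⅙) - 13/2) = 1 + 38*(0 - 13/2) = 1 + 38*(-13/2) = 1 - 247 = -246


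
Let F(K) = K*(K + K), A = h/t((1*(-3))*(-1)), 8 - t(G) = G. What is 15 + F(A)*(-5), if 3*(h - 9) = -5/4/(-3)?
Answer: -59641/3240 ≈ -18.408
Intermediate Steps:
h = 329/36 (h = 9 + (-5/4/(-3))/3 = 9 + (-5*¼*(-⅓))/3 = 9 + (-5/4*(-⅓))/3 = 9 + (⅓)*(5/12) = 9 + 5/36 = 329/36 ≈ 9.1389)
t(G) = 8 - G
A = 329/180 (A = 329/(36*(8 - 1*(-3)*(-1))) = 329/(36*(8 - (-3)*(-1))) = 329/(36*(8 - 1*3)) = 329/(36*(8 - 3)) = (329/36)/5 = (329/36)*(⅕) = 329/180 ≈ 1.8278)
F(K) = 2*K² (F(K) = K*(2*K) = 2*K²)
15 + F(A)*(-5) = 15 + (2*(329/180)²)*(-5) = 15 + (2*(108241/32400))*(-5) = 15 + (108241/16200)*(-5) = 15 - 108241/3240 = -59641/3240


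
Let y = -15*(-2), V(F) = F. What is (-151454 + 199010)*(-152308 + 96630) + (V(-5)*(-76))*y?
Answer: -2647811568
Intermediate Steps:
y = 30
(-151454 + 199010)*(-152308 + 96630) + (V(-5)*(-76))*y = (-151454 + 199010)*(-152308 + 96630) - 5*(-76)*30 = 47556*(-55678) + 380*30 = -2647822968 + 11400 = -2647811568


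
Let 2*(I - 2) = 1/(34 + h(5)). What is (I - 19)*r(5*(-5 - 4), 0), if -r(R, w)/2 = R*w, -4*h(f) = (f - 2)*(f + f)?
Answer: 0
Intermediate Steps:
h(f) = -f*(-2 + f)/2 (h(f) = -(f - 2)*(f + f)/4 = -(-2 + f)*2*f/4 = -f*(-2 + f)/2)
r(R, w) = -2*R*w
I = 107/53 (I = 2 + 1/(2*(34 + (1/2)*5*(2 - 1*5))) = 2 + 1/(2*(34 + (1/2)*5*(2 - 5))) = 2 + 1/(2*(34 + (1/2)*5*(-3))) = 2 + 1/(2*(34 - 15/2)) = 2 + 1/(2*(53/2)) = 2 + (1/2)*(2/53) = 2 + 1/53 = 107/53 ≈ 2.0189)
(I - 19)*r(5*(-5 - 4), 0) = (107/53 - 19)*(-2*5*(-5 - 4)*0) = -(-1800)*5*(-9)*0/53 = -(-1800)*(-45)*0/53 = -900/53*0 = 0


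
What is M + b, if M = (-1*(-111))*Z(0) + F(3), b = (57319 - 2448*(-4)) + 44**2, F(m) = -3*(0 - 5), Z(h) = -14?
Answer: 67508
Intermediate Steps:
F(m) = 15 (F(m) = -3*(-5) = 15)
b = 69047 (b = (57319 + 9792) + 1936 = 67111 + 1936 = 69047)
M = -1539 (M = -1*(-111)*(-14) + 15 = 111*(-14) + 15 = -1554 + 15 = -1539)
M + b = -1539 + 69047 = 67508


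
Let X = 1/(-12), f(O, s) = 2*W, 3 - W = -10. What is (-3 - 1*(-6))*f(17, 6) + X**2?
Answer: 11233/144 ≈ 78.007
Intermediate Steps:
W = 13 (W = 3 - 1*(-10) = 3 + 10 = 13)
f(O, s) = 26 (f(O, s) = 2*13 = 26)
X = -1/12 ≈ -0.083333
(-3 - 1*(-6))*f(17, 6) + X**2 = (-3 - 1*(-6))*26 + (-1/12)**2 = (-3 + 6)*26 + 1/144 = 3*26 + 1/144 = 78 + 1/144 = 11233/144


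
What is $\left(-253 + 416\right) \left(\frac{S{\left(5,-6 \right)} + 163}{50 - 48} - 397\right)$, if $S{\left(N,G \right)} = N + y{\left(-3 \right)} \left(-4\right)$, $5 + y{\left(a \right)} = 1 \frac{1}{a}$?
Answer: $- \frac{147841}{3} \approx -49280.0$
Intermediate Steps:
$y{\left(a \right)} = -5 + \frac{1}{a}$ ($y{\left(a \right)} = -5 + 1 \frac{1}{a} = -5 + \frac{1}{a}$)
$S{\left(N,G \right)} = \frac{64}{3} + N$ ($S{\left(N,G \right)} = N + \left(-5 + \frac{1}{-3}\right) \left(-4\right) = N + \left(-5 - \frac{1}{3}\right) \left(-4\right) = N - - \frac{64}{3} = N + \frac{64}{3} = \frac{64}{3} + N$)
$\left(-253 + 416\right) \left(\frac{S{\left(5,-6 \right)} + 163}{50 - 48} - 397\right) = \left(-253 + 416\right) \left(\frac{\left(\frac{64}{3} + 5\right) + 163}{50 - 48} - 397\right) = 163 \left(\frac{\frac{79}{3} + 163}{2} - 397\right) = 163 \left(\frac{568}{3} \cdot \frac{1}{2} - 397\right) = 163 \left(\frac{284}{3} - 397\right) = 163 \left(- \frac{907}{3}\right) = - \frac{147841}{3}$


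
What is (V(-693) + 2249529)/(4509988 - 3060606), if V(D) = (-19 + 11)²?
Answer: 2249593/1449382 ≈ 1.5521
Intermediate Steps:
V(D) = 64 (V(D) = (-8)² = 64)
(V(-693) + 2249529)/(4509988 - 3060606) = (64 + 2249529)/(4509988 - 3060606) = 2249593/1449382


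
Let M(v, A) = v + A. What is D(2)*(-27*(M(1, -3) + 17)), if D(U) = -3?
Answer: 1215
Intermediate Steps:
M(v, A) = A + v
D(2)*(-27*(M(1, -3) + 17)) = -(-81)*((-3 + 1) + 17) = -(-81)*(-2 + 17) = -(-81)*15 = -3*(-405) = 1215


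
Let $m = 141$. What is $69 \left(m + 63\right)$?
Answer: $14076$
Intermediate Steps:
$69 \left(m + 63\right) = 69 \left(141 + 63\right) = 69 \cdot 204 = 14076$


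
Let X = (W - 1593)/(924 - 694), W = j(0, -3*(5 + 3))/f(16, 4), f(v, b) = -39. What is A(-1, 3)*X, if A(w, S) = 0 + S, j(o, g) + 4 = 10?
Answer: -62133/2990 ≈ -20.780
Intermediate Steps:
j(o, g) = 6 (j(o, g) = -4 + 10 = 6)
W = -2/13 (W = 6/(-39) = 6*(-1/39) = -2/13 ≈ -0.15385)
A(w, S) = S
X = -20711/2990 (X = (-2/13 - 1593)/(924 - 694) = -20711/13/230 = -20711/13*1/230 = -20711/2990 ≈ -6.9268)
A(-1, 3)*X = 3*(-20711/2990) = -62133/2990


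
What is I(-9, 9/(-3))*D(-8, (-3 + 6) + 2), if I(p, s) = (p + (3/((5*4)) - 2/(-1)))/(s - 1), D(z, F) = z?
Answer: -137/10 ≈ -13.700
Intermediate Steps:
I(p, s) = (43/20 + p)/(-1 + s) (I(p, s) = (p + (3/20 - 2*(-1)))/(-1 + s) = (p + (3*(1/20) + 2))/(-1 + s) = (p + (3/20 + 2))/(-1 + s) = (p + 43/20)/(-1 + s) = (43/20 + p)/(-1 + s))
I(-9, 9/(-3))*D(-8, (-3 + 6) + 2) = ((43/20 - 9)/(-1 + 9/(-3)))*(-8) = (-137/20/(-1 + 9*(-1/3)))*(-8) = (-137/20/(-1 - 3))*(-8) = (-137/20/(-4))*(-8) = -1/4*(-137/20)*(-8) = (137/80)*(-8) = -137/10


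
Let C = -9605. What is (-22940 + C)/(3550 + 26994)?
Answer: -1415/1328 ≈ -1.0655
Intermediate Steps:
(-22940 + C)/(3550 + 26994) = (-22940 - 9605)/(3550 + 26994) = -32545/30544 = -32545*1/30544 = -1415/1328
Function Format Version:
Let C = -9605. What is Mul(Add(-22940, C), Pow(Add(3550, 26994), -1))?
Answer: Rational(-1415, 1328) ≈ -1.0655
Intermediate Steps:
Mul(Add(-22940, C), Pow(Add(3550, 26994), -1)) = Mul(Add(-22940, -9605), Pow(Add(3550, 26994), -1)) = Mul(-32545, Pow(30544, -1)) = Mul(-32545, Rational(1, 30544)) = Rational(-1415, 1328)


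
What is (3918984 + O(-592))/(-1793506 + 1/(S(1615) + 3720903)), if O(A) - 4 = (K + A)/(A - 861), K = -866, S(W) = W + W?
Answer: -21206297106633926/9704957341071541 ≈ -2.1851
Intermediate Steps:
S(W) = 2*W
O(A) = 4 + (-866 + A)/(-861 + A) (O(A) = 4 + (-866 + A)/(A - 861) = 4 + (-866 + A)/(-861 + A))
(3918984 + O(-592))/(-1793506 + 1/(S(1615) + 3720903)) = (3918984 + 5*(-862 - 592)/(-861 - 592))/(-1793506 + 1/(2*1615 + 3720903)) = (3918984 + 5*(-1454)/(-1453))/(-1793506 + 1/(3230 + 3720903)) = (3918984 + 5*(-1/1453)*(-1454))/(-1793506 + 1/3724133) = (3918984 + 7270/1453)/(-1793506 + 1/3724133) = 5694291022/(1453*(-6679254880297/3724133)) = (5694291022/1453)*(-3724133/6679254880297) = -21206297106633926/9704957341071541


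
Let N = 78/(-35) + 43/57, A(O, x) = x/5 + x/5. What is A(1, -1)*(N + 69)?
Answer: -269428/9975 ≈ -27.010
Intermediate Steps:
A(O, x) = 2*x/5 (A(O, x) = x*(⅕) + x*(⅕) = x/5 + x/5 = 2*x/5)
N = -2941/1995 (N = 78*(-1/35) + 43*(1/57) = -78/35 + 43/57 = -2941/1995 ≈ -1.4742)
A(1, -1)*(N + 69) = ((⅖)*(-1))*(-2941/1995 + 69) = -⅖*134714/1995 = -269428/9975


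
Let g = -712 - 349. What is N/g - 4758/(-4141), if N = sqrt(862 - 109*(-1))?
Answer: 4758/4141 - sqrt(971)/1061 ≈ 1.1196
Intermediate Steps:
g = -1061
N = sqrt(971) (N = sqrt(862 + 109) = sqrt(971) ≈ 31.161)
N/g - 4758/(-4141) = sqrt(971)/(-1061) - 4758/(-4141) = sqrt(971)*(-1/1061) - 4758*(-1/4141) = -sqrt(971)/1061 + 4758/4141 = 4758/4141 - sqrt(971)/1061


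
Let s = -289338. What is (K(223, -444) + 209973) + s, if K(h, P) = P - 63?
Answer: -79872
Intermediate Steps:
K(h, P) = -63 + P
(K(223, -444) + 209973) + s = ((-63 - 444) + 209973) - 289338 = (-507 + 209973) - 289338 = 209466 - 289338 = -79872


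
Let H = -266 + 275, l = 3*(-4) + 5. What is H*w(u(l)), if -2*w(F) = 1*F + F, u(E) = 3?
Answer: -27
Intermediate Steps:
l = -7 (l = -12 + 5 = -7)
H = 9
w(F) = -F (w(F) = -(1*F + F)/2 = -(F + F)/2 = -F)
H*w(u(l)) = 9*(-1*3) = 9*(-3) = -27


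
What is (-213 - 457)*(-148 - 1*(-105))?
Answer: 28810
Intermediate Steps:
(-213 - 457)*(-148 - 1*(-105)) = -670*(-148 + 105) = -670*(-43) = 28810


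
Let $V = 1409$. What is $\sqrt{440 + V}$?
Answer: $43$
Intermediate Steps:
$\sqrt{440 + V} = \sqrt{440 + 1409} = \sqrt{1849} = 43$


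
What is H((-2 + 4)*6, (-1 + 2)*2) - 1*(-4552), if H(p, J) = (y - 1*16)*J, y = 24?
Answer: 4568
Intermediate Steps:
H(p, J) = 8*J (H(p, J) = (24 - 1*16)*J = (24 - 16)*J = 8*J)
H((-2 + 4)*6, (-1 + 2)*2) - 1*(-4552) = 8*((-1 + 2)*2) - 1*(-4552) = 8*(1*2) + 4552 = 8*2 + 4552 = 16 + 4552 = 4568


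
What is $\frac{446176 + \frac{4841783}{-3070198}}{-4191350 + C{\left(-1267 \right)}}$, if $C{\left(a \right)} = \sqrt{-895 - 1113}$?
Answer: $- \frac{2870747449710393875}{26967720929687406292} - \frac{1369843821065 i \sqrt{502}}{26967720929687406292} \approx -0.10645 - 1.1381 \cdot 10^{-6} i$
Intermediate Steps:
$C{\left(a \right)} = 2 i \sqrt{502}$ ($C{\left(a \right)} = \sqrt{-2008} = 2 i \sqrt{502}$)
$\frac{446176 + \frac{4841783}{-3070198}}{-4191350 + C{\left(-1267 \right)}} = \frac{446176 + \frac{4841783}{-3070198}}{-4191350 + 2 i \sqrt{502}} = \frac{446176 + 4841783 \left(- \frac{1}{3070198}\right)}{-4191350 + 2 i \sqrt{502}} = \frac{446176 - \frac{4841783}{3070198}}{-4191350 + 2 i \sqrt{502}} = \frac{1369843821065}{3070198 \left(-4191350 + 2 i \sqrt{502}\right)}$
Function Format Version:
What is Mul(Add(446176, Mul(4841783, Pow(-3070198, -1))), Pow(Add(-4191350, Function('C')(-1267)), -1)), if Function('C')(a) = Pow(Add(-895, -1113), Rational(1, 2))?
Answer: Add(Rational(-2870747449710393875, 26967720929687406292), Mul(Rational(-1369843821065, 26967720929687406292), I, Pow(502, Rational(1, 2)))) ≈ Add(-0.10645, Mul(-1.1381e-6, I))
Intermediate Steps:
Function('C')(a) = Mul(2, I, Pow(502, Rational(1, 2))) (Function('C')(a) = Pow(-2008, Rational(1, 2)) = Mul(2, I, Pow(502, Rational(1, 2))))
Mul(Add(446176, Mul(4841783, Pow(-3070198, -1))), Pow(Add(-4191350, Function('C')(-1267)), -1)) = Mul(Add(446176, Mul(4841783, Pow(-3070198, -1))), Pow(Add(-4191350, Mul(2, I, Pow(502, Rational(1, 2)))), -1)) = Mul(Add(446176, Mul(4841783, Rational(-1, 3070198))), Pow(Add(-4191350, Mul(2, I, Pow(502, Rational(1, 2)))), -1)) = Mul(Add(446176, Rational(-4841783, 3070198)), Pow(Add(-4191350, Mul(2, I, Pow(502, Rational(1, 2)))), -1)) = Mul(Rational(1369843821065, 3070198), Pow(Add(-4191350, Mul(2, I, Pow(502, Rational(1, 2)))), -1))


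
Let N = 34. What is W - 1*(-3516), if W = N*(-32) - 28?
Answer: 2400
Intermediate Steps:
W = -1116 (W = 34*(-32) - 28 = -1088 - 28 = -1116)
W - 1*(-3516) = -1116 - 1*(-3516) = -1116 + 3516 = 2400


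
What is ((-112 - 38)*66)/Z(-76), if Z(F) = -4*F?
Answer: -2475/76 ≈ -32.566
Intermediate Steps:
((-112 - 38)*66)/Z(-76) = ((-112 - 38)*66)/((-4*(-76))) = -150*66/304 = -9900*1/304 = -2475/76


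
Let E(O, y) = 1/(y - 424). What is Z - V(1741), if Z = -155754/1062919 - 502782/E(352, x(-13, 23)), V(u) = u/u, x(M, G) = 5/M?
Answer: 226798156843649/1062919 ≈ 2.1337e+8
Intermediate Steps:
E(O, y) = 1/(-424 + y)
V(u) = 1
Z = 226798157906568/1062919 (Z = -155754/1062919 - 502782/(1/(-424 + 5/(-13))) = -155754*1/1062919 - 502782/(1/(-424 + 5*(-1/13))) = -155754/1062919 - 502782/(1/(-424 - 5/13)) = -155754/1062919 - 502782/(1/(-5517/13)) = -155754/1062919 - 502782/(-13/5517) = -155754/1062919 - 502782*(-5517/13) = -155754/1062919 + 2773848294/13 = 226798157906568/1062919 ≈ 2.1337e+8)
Z - V(1741) = 226798157906568/1062919 - 1*1 = 226798157906568/1062919 - 1 = 226798156843649/1062919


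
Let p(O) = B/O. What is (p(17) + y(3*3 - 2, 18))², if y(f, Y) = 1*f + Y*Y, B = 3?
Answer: 31696900/289 ≈ 1.0968e+5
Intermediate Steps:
y(f, Y) = f + Y²
p(O) = 3/O
(p(17) + y(3*3 - 2, 18))² = (3/17 + ((3*3 - 2) + 18²))² = (3*(1/17) + ((9 - 2) + 324))² = (3/17 + (7 + 324))² = (3/17 + 331)² = (5630/17)² = 31696900/289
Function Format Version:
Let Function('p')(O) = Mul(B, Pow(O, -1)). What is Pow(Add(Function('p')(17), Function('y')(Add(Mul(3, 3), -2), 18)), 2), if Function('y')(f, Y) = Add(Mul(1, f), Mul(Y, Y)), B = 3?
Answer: Rational(31696900, 289) ≈ 1.0968e+5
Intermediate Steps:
Function('y')(f, Y) = Add(f, Pow(Y, 2))
Function('p')(O) = Mul(3, Pow(O, -1))
Pow(Add(Function('p')(17), Function('y')(Add(Mul(3, 3), -2), 18)), 2) = Pow(Add(Mul(3, Pow(17, -1)), Add(Add(Mul(3, 3), -2), Pow(18, 2))), 2) = Pow(Add(Mul(3, Rational(1, 17)), Add(Add(9, -2), 324)), 2) = Pow(Add(Rational(3, 17), Add(7, 324)), 2) = Pow(Add(Rational(3, 17), 331), 2) = Pow(Rational(5630, 17), 2) = Rational(31696900, 289)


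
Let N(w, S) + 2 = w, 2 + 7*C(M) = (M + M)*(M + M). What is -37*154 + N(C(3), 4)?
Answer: -39866/7 ≈ -5695.1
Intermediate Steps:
C(M) = -2/7 + 4*M²/7 (C(M) = -2/7 + ((M + M)*(M + M))/7 = -2/7 + ((2*M)*(2*M))/7 = -2/7 + (4*M²)/7 = -2/7 + 4*M²/7)
N(w, S) = -2 + w
-37*154 + N(C(3), 4) = -37*154 + (-2 + (-2/7 + (4/7)*3²)) = -5698 + (-2 + (-2/7 + (4/7)*9)) = -5698 + (-2 + (-2/7 + 36/7)) = -5698 + (-2 + 34/7) = -5698 + 20/7 = -39866/7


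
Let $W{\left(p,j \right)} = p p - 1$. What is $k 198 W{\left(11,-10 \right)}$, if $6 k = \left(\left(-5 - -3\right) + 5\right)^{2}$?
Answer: $35640$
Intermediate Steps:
$W{\left(p,j \right)} = -1 + p^{2}$ ($W{\left(p,j \right)} = p^{2} - 1 = -1 + p^{2}$)
$k = \frac{3}{2}$ ($k = \frac{\left(\left(-5 - -3\right) + 5\right)^{2}}{6} = \frac{\left(\left(-5 + 3\right) + 5\right)^{2}}{6} = \frac{\left(-2 + 5\right)^{2}}{6} = \frac{3^{2}}{6} = \frac{1}{6} \cdot 9 = \frac{3}{2} \approx 1.5$)
$k 198 W{\left(11,-10 \right)} = \frac{3}{2} \cdot 198 \left(-1 + 11^{2}\right) = 297 \left(-1 + 121\right) = 297 \cdot 120 = 35640$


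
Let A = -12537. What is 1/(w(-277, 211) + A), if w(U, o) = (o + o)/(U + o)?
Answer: -33/413932 ≈ -7.9723e-5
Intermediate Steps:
w(U, o) = 2*o/(U + o) (w(U, o) = (2*o)/(U + o) = 2*o/(U + o))
1/(w(-277, 211) + A) = 1/(2*211/(-277 + 211) - 12537) = 1/(2*211/(-66) - 12537) = 1/(2*211*(-1/66) - 12537) = 1/(-211/33 - 12537) = 1/(-413932/33) = -33/413932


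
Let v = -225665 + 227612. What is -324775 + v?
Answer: -322828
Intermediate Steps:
v = 1947
-324775 + v = -324775 + 1947 = -322828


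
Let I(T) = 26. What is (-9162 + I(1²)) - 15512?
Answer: -24648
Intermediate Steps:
(-9162 + I(1²)) - 15512 = (-9162 + 26) - 15512 = -9136 - 15512 = -24648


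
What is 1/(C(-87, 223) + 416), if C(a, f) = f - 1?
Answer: 1/638 ≈ 0.0015674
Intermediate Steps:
C(a, f) = -1 + f
1/(C(-87, 223) + 416) = 1/((-1 + 223) + 416) = 1/(222 + 416) = 1/638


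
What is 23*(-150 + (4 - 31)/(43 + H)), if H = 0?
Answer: -148971/43 ≈ -3464.4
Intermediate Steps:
23*(-150 + (4 - 31)/(43 + H)) = 23*(-150 + (4 - 31)/(43 + 0)) = 23*(-150 - 27/43) = 23*(-6477/43) = -148971/43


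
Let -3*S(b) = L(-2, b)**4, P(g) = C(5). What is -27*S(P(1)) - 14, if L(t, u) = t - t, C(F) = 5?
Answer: -14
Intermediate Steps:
P(g) = 5
L(t, u) = 0
S(b) = 0 (S(b) = -1/3*0**4 = -1/3*0 = 0)
-27*S(P(1)) - 14 = -27*0 - 14 = 0 - 14 = -14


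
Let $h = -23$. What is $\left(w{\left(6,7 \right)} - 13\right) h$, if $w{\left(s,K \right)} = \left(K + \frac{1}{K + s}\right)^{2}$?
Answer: $- \frac{144141}{169} \approx -852.91$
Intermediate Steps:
$\left(w{\left(6,7 \right)} - 13\right) h = \left(\frac{\left(1 + 7^{2} + 7 \cdot 6\right)^{2}}{\left(7 + 6\right)^{2}} - 13\right) \left(-23\right) = \left(\frac{\left(1 + 49 + 42\right)^{2}}{169} - 13\right) \left(-23\right) = \left(\frac{92^{2}}{169} - 13\right) \left(-23\right) = \left(\frac{1}{169} \cdot 8464 - 13\right) \left(-23\right) = \left(\frac{8464}{169} - 13\right) \left(-23\right) = \frac{6267}{169} \left(-23\right) = - \frac{144141}{169}$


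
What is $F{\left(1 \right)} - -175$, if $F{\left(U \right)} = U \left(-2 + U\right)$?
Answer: $174$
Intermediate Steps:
$F{\left(1 \right)} - -175 = 1 \left(-2 + 1\right) - -175 = 1 \left(-1\right) + 175 = -1 + 175 = 174$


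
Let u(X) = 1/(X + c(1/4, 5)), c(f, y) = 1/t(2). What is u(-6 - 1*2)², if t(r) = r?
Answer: 4/225 ≈ 0.017778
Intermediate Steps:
c(f, y) = ½ (c(f, y) = 1/2 = ½)
u(X) = 1/(½ + X) (u(X) = 1/(X + ½) = 1/(½ + X))
u(-6 - 1*2)² = (2/(1 + 2*(-6 - 1*2)))² = (2/(1 + 2*(-6 - 2)))² = (2/(1 + 2*(-8)))² = (2/(1 - 16))² = (2/(-15))² = (2*(-1/15))² = (-2/15)² = 4/225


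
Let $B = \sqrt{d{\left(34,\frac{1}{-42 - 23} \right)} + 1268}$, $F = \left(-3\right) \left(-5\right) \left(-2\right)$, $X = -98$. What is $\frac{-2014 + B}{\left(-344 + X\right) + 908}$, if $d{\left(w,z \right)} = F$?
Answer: $- \frac{1007}{233} + \frac{\sqrt{1238}}{466} \approx -4.2464$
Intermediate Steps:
$F = -30$ ($F = 15 \left(-2\right) = -30$)
$d{\left(w,z \right)} = -30$
$B = \sqrt{1238}$ ($B = \sqrt{-30 + 1268} = \sqrt{1238} \approx 35.185$)
$\frac{-2014 + B}{\left(-344 + X\right) + 908} = \frac{-2014 + \sqrt{1238}}{\left(-344 - 98\right) + 908} = \frac{-2014 + \sqrt{1238}}{-442 + 908} = \frac{-2014 + \sqrt{1238}}{466} = \left(-2014 + \sqrt{1238}\right) \frac{1}{466} = - \frac{1007}{233} + \frac{\sqrt{1238}}{466}$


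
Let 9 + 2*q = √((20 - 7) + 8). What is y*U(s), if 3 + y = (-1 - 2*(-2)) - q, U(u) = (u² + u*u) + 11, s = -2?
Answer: 171/2 - 19*√21/2 ≈ 41.966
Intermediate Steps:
U(u) = 11 + 2*u² (U(u) = (u² + u²) + 11 = 2*u² + 11 = 11 + 2*u²)
q = -9/2 + √21/2 (q = -9/2 + √((20 - 7) + 8)/2 = -9/2 + √(13 + 8)/2 = -9/2 + √21/2 ≈ -2.2087)
y = 9/2 - √21/2 (y = -3 + ((-1 - 2*(-2)) - (-9/2 + √21/2)) = -3 + ((-1 + 4) + (9/2 - √21/2)) = -3 + (3 + (9/2 - √21/2)) = -3 + (15/2 - √21/2) = 9/2 - √21/2 ≈ 2.2087)
y*U(s) = (9/2 - √21/2)*(11 + 2*(-2)²) = (9/2 - √21/2)*(11 + 2*4) = (9/2 - √21/2)*(11 + 8) = (9/2 - √21/2)*19 = 171/2 - 19*√21/2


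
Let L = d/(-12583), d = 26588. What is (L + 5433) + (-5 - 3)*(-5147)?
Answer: 586454459/12583 ≈ 46607.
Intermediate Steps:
L = -26588/12583 (L = 26588/(-12583) = 26588*(-1/12583) = -26588/12583 ≈ -2.1130)
(L + 5433) + (-5 - 3)*(-5147) = (-26588/12583 + 5433) + (-5 - 3)*(-5147) = 68336851/12583 - 8*(-5147) = 68336851/12583 + 41176 = 586454459/12583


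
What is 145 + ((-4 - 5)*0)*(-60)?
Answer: 145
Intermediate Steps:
145 + ((-4 - 5)*0)*(-60) = 145 - 9*0*(-60) = 145 + 0*(-60) = 145 + 0 = 145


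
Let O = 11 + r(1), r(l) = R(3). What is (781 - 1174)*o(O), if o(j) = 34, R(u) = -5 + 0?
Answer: -13362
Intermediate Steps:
R(u) = -5
r(l) = -5
O = 6 (O = 11 - 5 = 6)
(781 - 1174)*o(O) = (781 - 1174)*34 = -393*34 = -13362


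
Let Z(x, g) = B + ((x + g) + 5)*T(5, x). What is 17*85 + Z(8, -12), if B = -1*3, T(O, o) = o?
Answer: 1450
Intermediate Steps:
B = -3
Z(x, g) = -3 + x*(5 + g + x) (Z(x, g) = -3 + ((x + g) + 5)*x = -3 + ((g + x) + 5)*x = -3 + (5 + g + x)*x = -3 + x*(5 + g + x))
17*85 + Z(8, -12) = 17*85 + (-3 + 8**2 + 5*8 - 12*8) = 1445 + (-3 + 64 + 40 - 96) = 1445 + 5 = 1450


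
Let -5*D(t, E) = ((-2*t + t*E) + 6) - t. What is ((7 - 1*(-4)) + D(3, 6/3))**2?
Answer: 2704/25 ≈ 108.16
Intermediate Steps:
D(t, E) = -6/5 + 3*t/5 - E*t/5 (D(t, E) = -(((-2*t + t*E) + 6) - t)/5 = -(((-2*t + E*t) + 6) - t)/5 = -((6 - 2*t + E*t) - t)/5 = -(6 - 3*t + E*t)/5 = -6/5 + 3*t/5 - E*t/5)
((7 - 1*(-4)) + D(3, 6/3))**2 = ((7 - 1*(-4)) + (-6/5 + (3/5)*3 - 1/5*6/3*3))**2 = ((7 + 4) + (-6/5 + 9/5 - 1/5*6*(1/3)*3))**2 = (11 + (-6/5 + 9/5 - 1/5*2*3))**2 = (11 + (-6/5 + 9/5 - 6/5))**2 = (11 - 3/5)**2 = (52/5)**2 = 2704/25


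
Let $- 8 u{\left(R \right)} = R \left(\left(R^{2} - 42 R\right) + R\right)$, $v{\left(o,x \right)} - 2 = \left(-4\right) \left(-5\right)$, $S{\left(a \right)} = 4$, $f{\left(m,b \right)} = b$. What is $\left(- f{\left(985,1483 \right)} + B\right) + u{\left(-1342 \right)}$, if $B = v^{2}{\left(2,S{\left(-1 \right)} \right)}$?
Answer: $\frac{622681305}{2} \approx 3.1134 \cdot 10^{8}$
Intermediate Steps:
$v{\left(o,x \right)} = 22$ ($v{\left(o,x \right)} = 2 - -20 = 2 + 20 = 22$)
$u{\left(R \right)} = - \frac{R \left(R^{2} - 41 R\right)}{8}$ ($u{\left(R \right)} = - \frac{R \left(\left(R^{2} - 42 R\right) + R\right)}{8} = - \frac{R \left(R^{2} - 41 R\right)}{8}$)
$B = 484$ ($B = 22^{2} = 484$)
$\left(- f{\left(985,1483 \right)} + B\right) + u{\left(-1342 \right)} = \left(\left(-1\right) 1483 + 484\right) + \frac{\left(-1342\right)^{2} \left(41 - -1342\right)}{8} = \left(-1483 + 484\right) + \frac{1}{8} \cdot 1800964 \left(41 + 1342\right) = -999 + \frac{1}{8} \cdot 1800964 \cdot 1383 = -999 + \frac{622683303}{2} = \frac{622681305}{2}$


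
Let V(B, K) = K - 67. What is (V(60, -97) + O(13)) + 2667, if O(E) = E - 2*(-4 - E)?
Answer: 2550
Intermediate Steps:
O(E) = 8 + 3*E (O(E) = E + (8 + 2*E) = 8 + 3*E)
V(B, K) = -67 + K
(V(60, -97) + O(13)) + 2667 = ((-67 - 97) + (8 + 3*13)) + 2667 = (-164 + (8 + 39)) + 2667 = (-164 + 47) + 2667 = -117 + 2667 = 2550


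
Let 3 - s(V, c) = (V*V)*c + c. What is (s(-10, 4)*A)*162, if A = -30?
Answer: 1948860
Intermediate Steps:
s(V, c) = 3 - c - c*V² (s(V, c) = 3 - ((V*V)*c + c) = 3 - (V²*c + c) = 3 - (c*V² + c) = 3 - (c + c*V²) = 3 + (-c - c*V²) = 3 - c - c*V²)
(s(-10, 4)*A)*162 = ((3 - 1*4 - 1*4*(-10)²)*(-30))*162 = ((3 - 4 - 1*4*100)*(-30))*162 = ((3 - 4 - 400)*(-30))*162 = -401*(-30)*162 = 12030*162 = 1948860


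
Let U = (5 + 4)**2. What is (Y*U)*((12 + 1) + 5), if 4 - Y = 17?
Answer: -18954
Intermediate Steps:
Y = -13 (Y = 4 - 1*17 = 4 - 17 = -13)
U = 81 (U = 9**2 = 81)
(Y*U)*((12 + 1) + 5) = (-13*81)*((12 + 1) + 5) = -1053*(13 + 5) = -1053*18 = -18954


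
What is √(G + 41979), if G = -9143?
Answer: 2*√8209 ≈ 181.21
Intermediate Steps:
√(G + 41979) = √(-9143 + 41979) = √32836 = 2*√8209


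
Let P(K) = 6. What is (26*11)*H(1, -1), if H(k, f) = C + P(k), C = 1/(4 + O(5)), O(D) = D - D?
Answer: 3575/2 ≈ 1787.5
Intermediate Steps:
O(D) = 0
C = ¼ (C = 1/(4 + 0) = 1/4 = ¼ ≈ 0.25000)
H(k, f) = 25/4 (H(k, f) = ¼ + 6 = 25/4)
(26*11)*H(1, -1) = (26*11)*(25/4) = 286*(25/4) = 3575/2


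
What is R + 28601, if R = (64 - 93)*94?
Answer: 25875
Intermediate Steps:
R = -2726 (R = -29*94 = -2726)
R + 28601 = -2726 + 28601 = 25875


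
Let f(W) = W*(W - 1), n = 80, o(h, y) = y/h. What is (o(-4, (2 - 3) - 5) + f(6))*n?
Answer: 2520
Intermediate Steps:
f(W) = W*(-1 + W)
(o(-4, (2 - 3) - 5) + f(6))*n = (((2 - 3) - 5)/(-4) + 6*(-1 + 6))*80 = ((-1 - 5)*(-1/4) + 6*5)*80 = (-6*(-1/4) + 30)*80 = (3/2 + 30)*80 = (63/2)*80 = 2520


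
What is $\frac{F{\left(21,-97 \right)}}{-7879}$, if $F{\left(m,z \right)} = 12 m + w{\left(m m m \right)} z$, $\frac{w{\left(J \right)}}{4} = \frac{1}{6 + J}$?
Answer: $- \frac{2334896}{73014693} \approx -0.031978$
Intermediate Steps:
$w{\left(J \right)} = \frac{4}{6 + J}$
$F{\left(m,z \right)} = 12 m + \frac{4 z}{6 + m^{3}}$ ($F{\left(m,z \right)} = 12 m + \frac{4}{6 + m m m} z = 12 m + \frac{4}{6 + m m^{2}} z = 12 m + \frac{4}{6 + m^{3}} z = 12 m + \frac{4 z}{6 + m^{3}}$)
$\frac{F{\left(21,-97 \right)}}{-7879} = \frac{4 \frac{1}{6 + 21^{3}} \left(-97 + 3 \cdot 21 \left(6 + 21^{3}\right)\right)}{-7879} = \frac{4 \left(-97 + 3 \cdot 21 \left(6 + 9261\right)\right)}{6 + 9261} \left(- \frac{1}{7879}\right) = \frac{4 \left(-97 + 3 \cdot 21 \cdot 9267\right)}{9267} \left(- \frac{1}{7879}\right) = 4 \cdot \frac{1}{9267} \left(-97 + 583821\right) \left(- \frac{1}{7879}\right) = 4 \cdot \frac{1}{9267} \cdot 583724 \left(- \frac{1}{7879}\right) = \frac{2334896}{9267} \left(- \frac{1}{7879}\right) = - \frac{2334896}{73014693}$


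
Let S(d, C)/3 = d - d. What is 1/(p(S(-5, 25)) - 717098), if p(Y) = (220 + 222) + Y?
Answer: -1/716656 ≈ -1.3954e-6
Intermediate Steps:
S(d, C) = 0 (S(d, C) = 3*(d - d) = 3*0 = 0)
p(Y) = 442 + Y
1/(p(S(-5, 25)) - 717098) = 1/((442 + 0) - 717098) = 1/(442 - 717098) = 1/(-716656) = -1/716656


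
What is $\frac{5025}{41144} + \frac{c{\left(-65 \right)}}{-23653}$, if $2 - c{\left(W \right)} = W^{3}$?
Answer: $- \frac{11180396963}{973179032} \approx -11.489$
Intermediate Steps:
$c{\left(W \right)} = 2 - W^{3}$
$\frac{5025}{41144} + \frac{c{\left(-65 \right)}}{-23653} = \frac{5025}{41144} + \frac{2 - \left(-65\right)^{3}}{-23653} = 5025 \cdot \frac{1}{41144} + \left(2 - -274625\right) \left(- \frac{1}{23653}\right) = \frac{5025}{41144} + \left(2 + 274625\right) \left(- \frac{1}{23653}\right) = \frac{5025}{41144} + 274627 \left(- \frac{1}{23653}\right) = \frac{5025}{41144} - \frac{274627}{23653} = - \frac{11180396963}{973179032}$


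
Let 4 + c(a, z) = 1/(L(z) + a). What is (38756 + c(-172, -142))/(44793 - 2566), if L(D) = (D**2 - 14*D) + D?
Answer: 846266177/922153226 ≈ 0.91771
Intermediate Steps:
L(D) = D**2 - 13*D
c(a, z) = -4 + 1/(a + z*(-13 + z)) (c(a, z) = -4 + 1/(z*(-13 + z) + a) = -4 + 1/(a + z*(-13 + z)))
(38756 + c(-172, -142))/(44793 - 2566) = (38756 + (1 - 4*(-172) - 4*(-142)*(-13 - 142))/(-172 - 142*(-13 - 142)))/(44793 - 2566) = (38756 + (1 + 688 - 4*(-142)*(-155))/(-172 - 142*(-155)))/42227 = (38756 + (1 + 688 - 88040)/(-172 + 22010))*(1/42227) = (38756 - 87351/21838)*(1/42227) = (846266177/21838)*(1/42227) = 846266177/922153226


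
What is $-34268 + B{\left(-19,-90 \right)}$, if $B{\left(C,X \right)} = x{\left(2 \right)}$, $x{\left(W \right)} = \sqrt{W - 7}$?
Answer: $-34268 + i \sqrt{5} \approx -34268.0 + 2.2361 i$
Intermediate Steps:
$x{\left(W \right)} = \sqrt{-7 + W}$
$B{\left(C,X \right)} = i \sqrt{5}$ ($B{\left(C,X \right)} = \sqrt{-7 + 2} = \sqrt{-5} = i \sqrt{5}$)
$-34268 + B{\left(-19,-90 \right)} = -34268 + i \sqrt{5}$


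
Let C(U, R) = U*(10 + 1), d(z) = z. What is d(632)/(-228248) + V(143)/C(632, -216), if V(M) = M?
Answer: 320975/18031592 ≈ 0.017801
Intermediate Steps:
C(U, R) = 11*U (C(U, R) = U*11 = 11*U)
d(632)/(-228248) + V(143)/C(632, -216) = 632/(-228248) + 143/((11*632)) = 632*(-1/228248) + 143/6952 = -79/28531 + 143*(1/6952) = -79/28531 + 13/632 = 320975/18031592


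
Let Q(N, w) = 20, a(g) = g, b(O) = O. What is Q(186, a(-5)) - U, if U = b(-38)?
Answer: 58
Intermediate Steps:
U = -38
Q(186, a(-5)) - U = 20 - 1*(-38) = 20 + 38 = 58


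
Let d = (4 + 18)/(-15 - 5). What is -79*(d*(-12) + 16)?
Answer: -11534/5 ≈ -2306.8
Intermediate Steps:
d = -11/10 (d = 22/(-20) = 22*(-1/20) = -11/10 ≈ -1.1000)
-79*(d*(-12) + 16) = -79*(-11/10*(-12) + 16) = -79*(66/5 + 16) = -79*146/5 = -11534/5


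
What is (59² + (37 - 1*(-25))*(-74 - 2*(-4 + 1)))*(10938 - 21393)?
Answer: 7684425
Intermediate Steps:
(59² + (37 - 1*(-25))*(-74 - 2*(-4 + 1)))*(10938 - 21393) = (3481 + (37 + 25)*(-74 - 2*(-3)))*(-10455) = (3481 + 62*(-74 + 6))*(-10455) = (3481 + 62*(-68))*(-10455) = (3481 - 4216)*(-10455) = -735*(-10455) = 7684425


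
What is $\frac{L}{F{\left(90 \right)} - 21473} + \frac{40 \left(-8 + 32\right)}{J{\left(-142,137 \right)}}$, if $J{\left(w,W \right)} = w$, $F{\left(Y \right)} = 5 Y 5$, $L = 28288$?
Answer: $- \frac{11235488}{1364833} \approx -8.2321$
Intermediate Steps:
$F{\left(Y \right)} = 25 Y$
$\frac{L}{F{\left(90 \right)} - 21473} + \frac{40 \left(-8 + 32\right)}{J{\left(-142,137 \right)}} = \frac{28288}{25 \cdot 90 - 21473} + \frac{40 \left(-8 + 32\right)}{-142} = \frac{28288}{2250 - 21473} + 40 \cdot 24 \left(- \frac{1}{142}\right) = \frac{28288}{-19223} + 960 \left(- \frac{1}{142}\right) = 28288 \left(- \frac{1}{19223}\right) - \frac{480}{71} = - \frac{28288}{19223} - \frac{480}{71} = - \frac{11235488}{1364833}$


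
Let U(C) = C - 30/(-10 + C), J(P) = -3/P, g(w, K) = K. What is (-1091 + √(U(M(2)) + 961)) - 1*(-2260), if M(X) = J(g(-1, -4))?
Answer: 1169 + √5284303/74 ≈ 1200.1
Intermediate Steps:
M(X) = ¾ (M(X) = -3/(-4) = -3*(-¼) = ¾)
(-1091 + √(U(M(2)) + 961)) - 1*(-2260) = (-1091 + √((-30 + (¾)² - 10*¾)/(-10 + ¾) + 961)) - 1*(-2260) = (-1091 + √((-30 + 9/16 - 15/2)/(-37/4) + 961)) + 2260 = (-1091 + √(-4/37*(-591/16) + 961)) + 2260 = (-1091 + √(591/148 + 961)) + 2260 = (-1091 + √(142819/148)) + 2260 = (-1091 + √5284303/74) + 2260 = 1169 + √5284303/74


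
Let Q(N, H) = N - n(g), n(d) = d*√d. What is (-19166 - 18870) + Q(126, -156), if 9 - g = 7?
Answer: -37910 - 2*√2 ≈ -37913.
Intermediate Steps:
g = 2 (g = 9 - 1*7 = 9 - 7 = 2)
n(d) = d^(3/2)
Q(N, H) = N - 2*√2 (Q(N, H) = N - 2^(3/2) = N - 2*√2)
(-19166 - 18870) + Q(126, -156) = (-19166 - 18870) + (126 - 2*√2) = -38036 + (126 - 2*√2) = -37910 - 2*√2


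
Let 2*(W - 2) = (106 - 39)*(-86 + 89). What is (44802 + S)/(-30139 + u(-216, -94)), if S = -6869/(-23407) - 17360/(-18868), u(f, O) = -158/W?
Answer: -11394221320895/7665253741081 ≈ -1.4865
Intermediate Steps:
W = 205/2 (W = 2 + ((106 - 39)*(-86 + 89))/2 = 2 + (67*3)/2 = 2 + (½)*201 = 2 + 201/2 = 205/2 ≈ 102.50)
u(f, O) = -316/205 (u(f, O) = -158/205/2 = -158*2/205 = -316/205)
S = 1505477/1240571 (S = -6869*(-1/23407) - 17360*(-1/18868) = 6869/23407 + 4340/4717 = 1505477/1240571 ≈ 1.2135)
(44802 + S)/(-30139 + u(-216, -94)) = (44802 + 1505477/1240571)/(-30139 - 316/205) = 55581567419/(1240571*(-6178811/205)) = (55581567419/1240571)*(-205/6178811) = -11394221320895/7665253741081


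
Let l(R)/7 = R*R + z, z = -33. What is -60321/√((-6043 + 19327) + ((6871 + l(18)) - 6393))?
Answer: -60321*√15799/15799 ≈ -479.90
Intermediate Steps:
l(R) = -231 + 7*R² (l(R) = 7*(R*R - 33) = 7*(R² - 33) = 7*(-33 + R²) = -231 + 7*R²)
-60321/√((-6043 + 19327) + ((6871 + l(18)) - 6393)) = -60321/√((-6043 + 19327) + ((6871 + (-231 + 7*18²)) - 6393)) = -60321/√(13284 + ((6871 + (-231 + 7*324)) - 6393)) = -60321/√(13284 + ((6871 + (-231 + 2268)) - 6393)) = -60321/√(13284 + ((6871 + 2037) - 6393)) = -60321/√(13284 + (8908 - 6393)) = -60321/√(13284 + 2515) = -60321*√15799/15799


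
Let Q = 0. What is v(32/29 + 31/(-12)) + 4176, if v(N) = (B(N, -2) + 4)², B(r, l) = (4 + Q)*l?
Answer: 4192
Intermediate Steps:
B(r, l) = 4*l (B(r, l) = (4 + 0)*l = 4*l)
v(N) = 16 (v(N) = (4*(-2) + 4)² = (-8 + 4)² = (-4)² = 16)
v(32/29 + 31/(-12)) + 4176 = 16 + 4176 = 4192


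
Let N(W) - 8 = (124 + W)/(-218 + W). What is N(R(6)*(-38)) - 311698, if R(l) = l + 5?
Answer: -33039091/106 ≈ -3.1169e+5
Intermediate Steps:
R(l) = 5 + l
N(W) = 8 + (124 + W)/(-218 + W)
N(R(6)*(-38)) - 311698 = 9*(-180 + (5 + 6)*(-38))/(-218 + (5 + 6)*(-38)) - 311698 = 9*(-180 + 11*(-38))/(-218 + 11*(-38)) - 311698 = 9*(-180 - 418)/(-218 - 418) - 311698 = 9*(-598)/(-636) - 311698 = 9*(-1/636)*(-598) - 311698 = 897/106 - 311698 = -33039091/106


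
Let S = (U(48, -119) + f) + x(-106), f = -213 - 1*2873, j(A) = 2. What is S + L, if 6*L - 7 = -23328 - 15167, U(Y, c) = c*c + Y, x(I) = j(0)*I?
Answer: 13489/3 ≈ 4496.3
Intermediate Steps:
x(I) = 2*I
f = -3086 (f = -213 - 2873 = -3086)
U(Y, c) = Y + c**2 (U(Y, c) = c**2 + Y = Y + c**2)
S = 10911 (S = ((48 + (-119)**2) - 3086) + 2*(-106) = ((48 + 14161) - 3086) - 212 = (14209 - 3086) - 212 = 11123 - 212 = 10911)
L = -19244/3 (L = 7/6 + (-23328 - 15167)/6 = 7/6 + (1/6)*(-38495) = 7/6 - 38495/6 = -19244/3 ≈ -6414.7)
S + L = 10911 - 19244/3 = 13489/3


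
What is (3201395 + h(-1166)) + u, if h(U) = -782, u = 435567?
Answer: 3636180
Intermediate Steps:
(3201395 + h(-1166)) + u = (3201395 - 782) + 435567 = 3200613 + 435567 = 3636180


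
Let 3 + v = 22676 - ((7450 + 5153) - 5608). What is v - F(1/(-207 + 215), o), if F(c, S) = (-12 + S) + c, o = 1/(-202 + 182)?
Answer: 627597/40 ≈ 15690.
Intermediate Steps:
v = 15678 (v = -3 + (22676 - ((7450 + 5153) - 5608)) = -3 + (22676 - (12603 - 5608)) = -3 + (22676 - 1*6995) = -3 + (22676 - 6995) = -3 + 15681 = 15678)
o = -1/20 (o = 1/(-20) = -1/20 ≈ -0.050000)
F(c, S) = -12 + S + c
v - F(1/(-207 + 215), o) = 15678 - (-12 - 1/20 + 1/(-207 + 215)) = 15678 - (-12 - 1/20 + 1/8) = 15678 - (-12 - 1/20 + ⅛) = 15678 - 1*(-477/40) = 15678 + 477/40 = 627597/40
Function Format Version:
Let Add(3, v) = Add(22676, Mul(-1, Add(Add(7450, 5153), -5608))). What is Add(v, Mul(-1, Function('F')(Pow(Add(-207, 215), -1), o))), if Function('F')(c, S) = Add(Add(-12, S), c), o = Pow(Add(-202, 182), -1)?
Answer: Rational(627597, 40) ≈ 15690.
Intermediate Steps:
v = 15678 (v = Add(-3, Add(22676, Mul(-1, Add(Add(7450, 5153), -5608)))) = Add(-3, Add(22676, Mul(-1, Add(12603, -5608)))) = Add(-3, Add(22676, Mul(-1, 6995))) = Add(-3, Add(22676, -6995)) = Add(-3, 15681) = 15678)
o = Rational(-1, 20) (o = Pow(-20, -1) = Rational(-1, 20) ≈ -0.050000)
Function('F')(c, S) = Add(-12, S, c)
Add(v, Mul(-1, Function('F')(Pow(Add(-207, 215), -1), o))) = Add(15678, Mul(-1, Add(-12, Rational(-1, 20), Pow(Add(-207, 215), -1)))) = Add(15678, Mul(-1, Add(-12, Rational(-1, 20), Pow(8, -1)))) = Add(15678, Mul(-1, Add(-12, Rational(-1, 20), Rational(1, 8)))) = Add(15678, Mul(-1, Rational(-477, 40))) = Add(15678, Rational(477, 40)) = Rational(627597, 40)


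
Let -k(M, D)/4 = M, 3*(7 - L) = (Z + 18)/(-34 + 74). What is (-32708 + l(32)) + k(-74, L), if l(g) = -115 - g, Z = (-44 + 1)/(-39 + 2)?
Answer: -32559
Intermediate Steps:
Z = 43/37 (Z = -43/(-37) = -43*(-1/37) = 43/37 ≈ 1.1622)
L = 30371/4440 (L = 7 - (43/37 + 18)/(3*(-34 + 74)) = 7 - 709/(111*40) = 7 - ⅓*709/1480 = 7 - 709/4440 = 30371/4440 ≈ 6.8403)
k(M, D) = -4*M
(-32708 + l(32)) + k(-74, L) = (-32708 + (-115 - 1*32)) - 4*(-74) = (-32708 + (-115 - 32)) + 296 = (-32708 - 147) + 296 = -32855 + 296 = -32559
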